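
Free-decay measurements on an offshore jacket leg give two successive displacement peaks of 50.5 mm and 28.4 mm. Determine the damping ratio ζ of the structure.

0.0912

Logarithmic decrement δ = (1/n)·ln(x₀/x_n) = (1/1)·ln(50.5/28.4) = (1/1)·ln(1.778) = 0.5756.
ζ = δ/√(4π² + δ²) = 0.5756/√(39.48 + 0.331) = 0.5756/6.309 = 0.09123.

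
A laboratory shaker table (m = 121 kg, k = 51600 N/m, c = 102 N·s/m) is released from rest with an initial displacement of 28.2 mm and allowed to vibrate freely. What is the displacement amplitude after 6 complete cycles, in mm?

ζ = c/(2√(km)) = 102/(2√(51600 × 121)) = 102/4997 = 0.02041.
Logarithmic decrement δ = 2πζ/√(1 − ζ²) = 2π × 0.02041/√(1 − 0.000417) = 0.1283.
After n cycles, x_n/x₀ = e^(−nδ), so x_6 = 28.2 × e^(−6 × 0.1283) = 28.2 × 0.4632 = 13.06 mm.

13.1 mm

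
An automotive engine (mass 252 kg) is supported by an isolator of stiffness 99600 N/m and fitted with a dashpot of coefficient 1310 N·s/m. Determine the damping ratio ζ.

0.131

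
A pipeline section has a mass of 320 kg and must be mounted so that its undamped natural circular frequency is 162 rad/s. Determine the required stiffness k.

8400000 N/m

k = m·ω_n² = 320 × 162.0² = 320 × 26240 = 8398000 N/m.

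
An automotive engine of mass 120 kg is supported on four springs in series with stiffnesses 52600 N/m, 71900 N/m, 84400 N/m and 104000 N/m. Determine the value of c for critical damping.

Series springs: 1/k_eq = 1/52600 + 1/71900 + 1/84400 + 1/104000 = 5.438×10^-5, so k_eq = 18390 N/m.
c_c = 2√(k_eq·m) = 2√(18390 × 120) = 2 × 1485 = 2971 N·s/m.

2970 N·s/m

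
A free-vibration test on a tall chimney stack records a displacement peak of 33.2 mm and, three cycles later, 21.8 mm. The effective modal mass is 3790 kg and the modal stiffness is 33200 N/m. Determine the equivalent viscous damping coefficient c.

501 N·s/m

Logarithmic decrement δ = (1/n)·ln(x₀/x_n) = (1/3)·ln(33.2/21.8) = (1/3)·ln(1.523) = 0.1402.
ζ = δ/√(4π² + δ²) = 0.1402/√(39.48 + 0.0197) = 0.1402/6.285 = 0.02231.
c = ζ · 2√(km) = 0.02231 × 2√(33200 × 3790) = 0.02231 × 22430 = 500.5 N·s/m.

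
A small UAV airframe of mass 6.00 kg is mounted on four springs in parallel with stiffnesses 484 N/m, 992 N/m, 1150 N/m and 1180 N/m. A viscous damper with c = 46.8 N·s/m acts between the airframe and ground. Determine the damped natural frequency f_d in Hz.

Parallel springs add: k_eq = 484 + 992 + 1150 + 1180 = 3806 N/m.
ω_n = √(k_eq/m) = √(3806/6.00) = 25.19 rad/s.
Critical damping c_c = 2√(k_eq·m) = 2√(3806 × 6.00) = 302.2 N·s/m, so ζ = c/c_c = 46.8/302.2 = 0.1548.
ω_d = ω_n√(1 − ζ²) = 25.19 × √(1 − 0.0240) = 24.88 rad/s.
f_d = ω_d/(2π) = 3.960 Hz.

3.96 Hz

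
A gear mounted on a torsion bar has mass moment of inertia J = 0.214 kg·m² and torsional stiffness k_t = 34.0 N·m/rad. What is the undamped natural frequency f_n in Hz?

2.01 Hz

ω_n = √(k_t/J) = √(34.0/0.214) = √158.9 = 12.60 rad/s.
f_n = ω_n/(2π) = 12.60/6.283 = 2.006 Hz.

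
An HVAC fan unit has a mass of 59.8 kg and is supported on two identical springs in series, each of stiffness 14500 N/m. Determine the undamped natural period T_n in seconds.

0.571 s

Series springs: 1/k_eq = 2/14500, so k_eq = 14500/2 = 7250 N/m.
ω_n = √(k_eq/m) = √(7250/59.8) = √121.2 = 11.01 rad/s.
T_n = 2π/ω_n = 6.283/11.01 = 0.5706 s.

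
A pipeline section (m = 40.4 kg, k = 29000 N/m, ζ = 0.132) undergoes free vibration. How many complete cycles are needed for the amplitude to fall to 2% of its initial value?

5 cycles

Logarithmic decrement δ = 2πζ/√(1 − ζ²) = 2π × 0.1320/√(1 − 0.0174) = 0.8367.
x_n/x₀ = e^(−nδ) ≤ 0.02; take ln: n ≥ ln(1/0.02)/δ = 3.912/0.8367 = 4.676.
So 5 complete cycles are required.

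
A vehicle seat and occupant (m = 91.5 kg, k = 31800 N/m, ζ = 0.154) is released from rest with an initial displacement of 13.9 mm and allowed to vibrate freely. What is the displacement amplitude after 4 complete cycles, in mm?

Logarithmic decrement δ = 2πζ/√(1 − ζ²) = 2π × 0.1540/√(1 − 0.0237) = 0.9793.
After n cycles, x_n/x₀ = e^(−nδ), so x_4 = 13.9 × e^(−4 × 0.9793) = 13.9 × 0.01990 = 0.2766 mm.

0.277 mm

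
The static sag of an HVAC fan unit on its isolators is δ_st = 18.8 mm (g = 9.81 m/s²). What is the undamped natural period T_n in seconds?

ω_n = √(g/δ_st) = √(9.81/0.0188) = √521.8 = 22.84 rad/s.
T_n = 2π/ω_n = 6.283/22.84 = 0.2751 s.

0.275 s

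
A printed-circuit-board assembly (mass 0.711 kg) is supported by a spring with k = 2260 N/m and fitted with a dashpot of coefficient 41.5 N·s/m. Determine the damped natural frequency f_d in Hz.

ω_n = √(k/m) = √(2260/0.711) = 56.38 rad/s.
Critical damping c_c = 2√(k·m) = 2√(2260 × 0.711) = 80.17 N·s/m, so ζ = c/c_c = 41.5/80.17 = 0.5176.
ω_d = ω_n√(1 − ζ²) = 56.38 × √(1 − 0.268) = 48.24 rad/s.
f_d = ω_d/(2π) = 7.677 Hz.

7.68 Hz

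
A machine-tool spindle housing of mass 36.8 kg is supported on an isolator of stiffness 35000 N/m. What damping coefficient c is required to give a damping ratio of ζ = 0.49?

1110 N·s/m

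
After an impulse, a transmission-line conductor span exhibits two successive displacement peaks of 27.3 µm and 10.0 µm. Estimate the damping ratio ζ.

0.158

Logarithmic decrement δ = (1/n)·ln(x₀/x_n) = (1/1)·ln(27.3/10.0) = (1/1)·ln(2.730) = 1.004.
ζ = δ/√(4π² + δ²) = 1.004/√(39.48 + 1.01) = 1.004/6.363 = 0.1578.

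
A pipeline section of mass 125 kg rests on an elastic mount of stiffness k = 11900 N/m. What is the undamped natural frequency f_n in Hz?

ω_n = √(k/m) = √(11900/125) = √95.20 = 9.757 rad/s.
f_n = ω_n/(2π) = 9.757/6.283 = 1.553 Hz.

1.55 Hz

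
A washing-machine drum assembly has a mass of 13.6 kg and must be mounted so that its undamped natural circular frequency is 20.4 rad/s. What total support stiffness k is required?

5660 N/m

k = m·ω_n² = 13.6 × 20.40² = 13.6 × 416.2 = 5660 N/m.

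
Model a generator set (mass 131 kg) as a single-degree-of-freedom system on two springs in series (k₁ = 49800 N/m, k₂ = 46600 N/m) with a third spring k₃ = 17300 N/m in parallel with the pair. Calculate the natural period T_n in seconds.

0.354 s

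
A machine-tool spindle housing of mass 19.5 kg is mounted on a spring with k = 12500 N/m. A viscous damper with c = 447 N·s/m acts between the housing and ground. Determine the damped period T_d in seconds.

0.278 s

ω_n = √(k/m) = √(12500/19.5) = 25.32 rad/s.
Critical damping c_c = 2√(k·m) = 2√(12500 × 19.5) = 987.4 N·s/m, so ζ = c/c_c = 447/987.4 = 0.4527.
ω_d = ω_n√(1 − ζ²) = 25.32 × √(1 − 0.205) = 22.58 rad/s.
T_d = 2π/ω_d = 0.2783 s.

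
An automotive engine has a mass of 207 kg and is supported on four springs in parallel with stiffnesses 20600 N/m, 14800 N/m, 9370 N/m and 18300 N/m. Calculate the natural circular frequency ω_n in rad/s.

Parallel springs add: k_eq = 20600 + 14800 + 9370 + 18300 = 63070 N/m.
ω_n = √(k_eq/m) = √(63070/207) = √304.7 = 17.46 rad/s.

17.5 rad/s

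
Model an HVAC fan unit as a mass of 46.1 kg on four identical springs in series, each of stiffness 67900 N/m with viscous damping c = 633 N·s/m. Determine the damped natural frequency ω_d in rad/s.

Series springs: 1/k_eq = 4/67900, so k_eq = 67900/4 = 16980 N/m.
ω_n = √(k_eq/m) = √(16980/46.1) = 19.19 rad/s.
Critical damping c_c = 2√(k_eq·m) = 2√(16980 × 46.1) = 1769 N·s/m, so ζ = c/c_c = 633/1769 = 0.3578.
ω_d = ω_n√(1 − ζ²) = 19.19 × √(1 − 0.128) = 17.92 rad/s.

17.9 rad/s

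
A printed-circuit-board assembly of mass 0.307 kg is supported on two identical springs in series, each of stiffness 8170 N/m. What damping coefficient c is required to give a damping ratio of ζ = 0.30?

Series springs: 1/k_eq = 2/8170, so k_eq = 8170/2 = 4085 N/m.
c_c = 2√(k_eq·m) = 2√(4085 × 0.307) = 70.83 N·s/m.
c = ζ·c_c = 0.30 × 70.83 = 21.25 N·s/m.

21.2 N·s/m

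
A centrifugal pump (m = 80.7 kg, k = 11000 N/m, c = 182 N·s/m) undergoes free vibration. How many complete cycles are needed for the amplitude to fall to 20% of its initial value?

3 cycles

ζ = c/(2√(km)) = 182/(2√(11000 × 80.7)) = 182/1884 = 0.09658.
Logarithmic decrement δ = 2πζ/√(1 − ζ²) = 2π × 0.09658/√(1 − 0.00933) = 0.6097.
x_n/x₀ = e^(−nδ) ≤ 0.2; take ln: n ≥ ln(1/0.2)/δ = 1.609/0.6097 = 2.640.
So 3 complete cycles are required.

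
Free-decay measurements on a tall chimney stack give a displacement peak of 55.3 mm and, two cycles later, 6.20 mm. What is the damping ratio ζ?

0.172

Logarithmic decrement δ = (1/n)·ln(x₀/x_n) = (1/2)·ln(55.3/6.20) = (1/2)·ln(8.919) = 1.094.
ζ = δ/√(4π² + δ²) = 1.094/√(39.48 + 1.20) = 1.094/6.378 = 0.1716.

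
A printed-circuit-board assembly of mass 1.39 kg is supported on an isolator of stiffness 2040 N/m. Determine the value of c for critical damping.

107 N·s/m

c_c = 2√(k·m) = 2√(2040 × 1.39) = 2 × 53.25 = 106.5 N·s/m.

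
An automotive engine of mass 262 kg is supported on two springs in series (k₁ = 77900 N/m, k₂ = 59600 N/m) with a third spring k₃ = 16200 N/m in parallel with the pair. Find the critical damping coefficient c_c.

7240 N·s/m

Series pair: k_s = k₁k₂/(k₁+k₂) = (77900)(59600)/(77900 + 59600) = 33770 N/m. In parallel with k₃: k_eq = 33770 + 16200 = 49970 N/m.
c_c = 2√(k_eq·m) = 2√(49970 × 262) = 2 × 3618 = 7236 N·s/m.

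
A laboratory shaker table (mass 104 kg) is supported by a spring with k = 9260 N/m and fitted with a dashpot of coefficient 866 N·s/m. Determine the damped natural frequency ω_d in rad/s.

8.47 rad/s

ω_n = √(k/m) = √(9260/104) = 9.436 rad/s.
Critical damping c_c = 2√(k·m) = 2√(9260 × 104) = 1963 N·s/m, so ζ = c/c_c = 866/1963 = 0.4412.
ω_d = ω_n√(1 − ζ²) = 9.436 × √(1 − 0.195) = 8.468 rad/s.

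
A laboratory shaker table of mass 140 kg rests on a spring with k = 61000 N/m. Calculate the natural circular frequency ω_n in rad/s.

20.9 rad/s

ω_n = √(k/m) = √(61000/140) = √435.7 = 20.87 rad/s.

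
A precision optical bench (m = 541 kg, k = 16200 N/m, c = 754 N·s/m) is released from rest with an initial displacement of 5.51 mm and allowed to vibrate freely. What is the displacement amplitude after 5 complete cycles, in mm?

0.0976 mm

ζ = c/(2√(km)) = 754/(2√(16200 × 541)) = 754/5921 = 0.1273.
Logarithmic decrement δ = 2πζ/√(1 − ζ²) = 2π × 0.1273/√(1 − 0.0162) = 0.8067.
After n cycles, x_n/x₀ = e^(−nδ), so x_5 = 5.51 × e^(−5 × 0.8067) = 5.51 × 0.01771 = 0.09759 mm.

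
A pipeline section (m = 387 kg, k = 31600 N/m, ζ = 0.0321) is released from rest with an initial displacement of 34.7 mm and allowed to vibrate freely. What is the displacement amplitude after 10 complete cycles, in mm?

Logarithmic decrement δ = 2πζ/√(1 − ζ²) = 2π × 0.03210/√(1 − 0.00103) = 0.2018.
After n cycles, x_n/x₀ = e^(−nδ), so x_10 = 34.7 × e^(−10 × 0.2018) = 34.7 × 0.1329 = 4.613 mm.

4.61 mm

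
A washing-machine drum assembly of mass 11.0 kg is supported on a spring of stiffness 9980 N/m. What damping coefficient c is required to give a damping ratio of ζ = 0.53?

351 N·s/m

c_c = 2√(k·m) = 2√(9980 × 11.0) = 662.7 N·s/m.
c = ζ·c_c = 0.53 × 662.7 = 351.2 N·s/m.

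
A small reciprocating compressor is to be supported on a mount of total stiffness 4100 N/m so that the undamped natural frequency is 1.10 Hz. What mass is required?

ω_n = 2πf_n = 2π × 1.10 = 6.912 rad/s.
m = k/ω_n² = 4100/6.912² = 4100/47.77 = 85.83 kg.

85.8 kg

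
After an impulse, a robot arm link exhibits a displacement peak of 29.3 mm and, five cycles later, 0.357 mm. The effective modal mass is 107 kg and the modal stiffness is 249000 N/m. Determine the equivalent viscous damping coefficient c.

1430 N·s/m

Logarithmic decrement δ = (1/n)·ln(x₀/x_n) = (1/5)·ln(29.3/0.357) = (1/5)·ln(82.07) = 0.8815.
ζ = δ/√(4π² + δ²) = 0.8815/√(39.48 + 0.777) = 0.8815/6.345 = 0.1389.
c = ζ · 2√(km) = 0.1389 × 2√(249000 × 107) = 0.1389 × 10320 = 1434 N·s/m.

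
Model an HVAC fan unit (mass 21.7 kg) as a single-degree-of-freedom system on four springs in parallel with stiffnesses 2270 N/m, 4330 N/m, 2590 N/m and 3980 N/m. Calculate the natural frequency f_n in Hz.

Parallel springs add: k_eq = 2270 + 4330 + 2590 + 3980 = 13170 N/m.
ω_n = √(k_eq/m) = √(13170/21.7) = √606.9 = 24.64 rad/s.
f_n = ω_n/(2π) = 24.64/6.283 = 3.921 Hz.

3.92 Hz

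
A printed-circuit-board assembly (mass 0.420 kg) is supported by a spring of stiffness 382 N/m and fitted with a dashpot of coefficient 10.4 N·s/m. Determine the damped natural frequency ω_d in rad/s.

ω_n = √(k/m) = √(382.0/0.420) = 30.16 rad/s.
Critical damping c_c = 2√(k·m) = 2√(382.0 × 0.420) = 25.33 N·s/m, so ζ = c/c_c = 10.4/25.33 = 0.4105.
ω_d = ω_n√(1 − ζ²) = 30.16 × √(1 − 0.169) = 27.50 rad/s.

27.5 rad/s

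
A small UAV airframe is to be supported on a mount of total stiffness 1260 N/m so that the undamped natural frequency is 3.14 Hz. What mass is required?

ω_n = 2πf_n = 2π × 3.14 = 19.73 rad/s.
m = k/ω_n² = 1260/19.73² = 1260/389.2 = 3.237 kg.

3.24 kg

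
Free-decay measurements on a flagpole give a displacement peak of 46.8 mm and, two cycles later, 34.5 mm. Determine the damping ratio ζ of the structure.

0.0243

Logarithmic decrement δ = (1/n)·ln(x₀/x_n) = (1/2)·ln(46.8/34.5) = (1/2)·ln(1.357) = 0.1525.
ζ = δ/√(4π² + δ²) = 0.1525/√(39.48 + 0.0232) = 0.1525/6.285 = 0.02426.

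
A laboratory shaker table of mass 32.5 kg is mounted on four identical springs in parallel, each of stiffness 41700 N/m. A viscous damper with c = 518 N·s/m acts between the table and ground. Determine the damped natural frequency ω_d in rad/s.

Parallel springs add: k_eq = 4 × 41700 = 166800 N/m.
ω_n = √(k_eq/m) = √(166800/32.5) = 71.64 rad/s.
Critical damping c_c = 2√(k_eq·m) = 2√(166800 × 32.5) = 4657 N·s/m, so ζ = c/c_c = 518/4657 = 0.1112.
ω_d = ω_n√(1 − ζ²) = 71.64 × √(1 − 0.0124) = 71.20 rad/s.

71.2 rad/s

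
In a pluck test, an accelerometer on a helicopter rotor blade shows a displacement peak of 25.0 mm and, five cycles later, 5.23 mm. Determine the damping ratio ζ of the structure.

0.0497

Logarithmic decrement δ = (1/n)·ln(x₀/x_n) = (1/5)·ln(25.0/5.23) = (1/5)·ln(4.780) = 0.3129.
ζ = δ/√(4π² + δ²) = 0.3129/√(39.48 + 0.0979) = 0.3129/6.291 = 0.04974.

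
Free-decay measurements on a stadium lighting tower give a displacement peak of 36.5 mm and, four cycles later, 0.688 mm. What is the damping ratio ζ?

Logarithmic decrement δ = (1/n)·ln(x₀/x_n) = (1/4)·ln(36.5/0.688) = (1/4)·ln(53.05) = 0.9928.
ζ = δ/√(4π² + δ²) = 0.9928/√(39.48 + 0.986) = 0.9928/6.361 = 0.1561.

0.156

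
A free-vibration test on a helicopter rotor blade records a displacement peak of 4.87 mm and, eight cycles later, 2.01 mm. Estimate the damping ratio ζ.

Logarithmic decrement δ = (1/n)·ln(x₀/x_n) = (1/8)·ln(4.87/2.01) = (1/8)·ln(2.423) = 0.1106.
ζ = δ/√(4π² + δ²) = 0.1106/√(39.48 + 0.0122) = 0.1106/6.284 = 0.01760.

0.0176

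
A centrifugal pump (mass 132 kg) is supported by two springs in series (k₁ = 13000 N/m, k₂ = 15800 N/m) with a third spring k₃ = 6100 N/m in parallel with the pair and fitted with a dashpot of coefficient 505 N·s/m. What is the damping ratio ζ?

0.191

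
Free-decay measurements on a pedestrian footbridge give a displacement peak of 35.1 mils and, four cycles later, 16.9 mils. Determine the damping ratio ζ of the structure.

Logarithmic decrement δ = (1/n)·ln(x₀/x_n) = (1/4)·ln(35.1/16.9) = (1/4)·ln(2.077) = 0.1827.
ζ = δ/√(4π² + δ²) = 0.1827/√(39.48 + 0.0334) = 0.1827/6.286 = 0.02907.

0.0291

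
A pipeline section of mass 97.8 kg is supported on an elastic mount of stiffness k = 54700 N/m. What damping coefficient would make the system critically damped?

4630 N·s/m

c_c = 2√(k·m) = 2√(54700 × 97.8) = 2 × 2313 = 4626 N·s/m.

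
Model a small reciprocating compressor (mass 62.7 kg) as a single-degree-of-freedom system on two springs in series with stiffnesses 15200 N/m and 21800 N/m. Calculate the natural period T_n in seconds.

0.526 s

Series springs: 1/k_eq = 1/15200 + 1/21800 = 0.0001117, so k_eq = 8956 N/m.
ω_n = √(k_eq/m) = √(8956/62.7) = √142.8 = 11.95 rad/s.
T_n = 2π/ω_n = 6.283/11.95 = 0.5257 s.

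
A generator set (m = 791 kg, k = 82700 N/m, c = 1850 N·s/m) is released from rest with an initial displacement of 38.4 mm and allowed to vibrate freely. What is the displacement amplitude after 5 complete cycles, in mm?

1.03 mm

ζ = c/(2√(km)) = 1850/(2√(82700 × 791)) = 1850/16180 = 0.1144.
Logarithmic decrement δ = 2πζ/√(1 − ζ²) = 2π × 0.1144/√(1 − 0.0131) = 0.7233.
After n cycles, x_n/x₀ = e^(−nδ), so x_5 = 38.4 × e^(−5 × 0.7233) = 38.4 × 0.02687 = 1.032 mm.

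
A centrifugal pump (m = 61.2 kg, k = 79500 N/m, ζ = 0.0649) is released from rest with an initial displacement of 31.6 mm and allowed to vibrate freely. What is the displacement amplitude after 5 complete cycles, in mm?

Logarithmic decrement δ = 2πζ/√(1 − ζ²) = 2π × 0.06490/√(1 − 0.00421) = 0.4086.
After n cycles, x_n/x₀ = e^(−nδ), so x_5 = 31.6 × e^(−5 × 0.4086) = 31.6 × 0.1296 = 4.096 mm.

4.10 mm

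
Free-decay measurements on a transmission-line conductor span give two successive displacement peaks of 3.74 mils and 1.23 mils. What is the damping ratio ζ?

0.174

Logarithmic decrement δ = (1/n)·ln(x₀/x_n) = (1/1)·ln(3.74/1.23) = (1/1)·ln(3.041) = 1.112.
ζ = δ/√(4π² + δ²) = 1.112/√(39.48 + 1.24) = 1.112/6.381 = 0.1743.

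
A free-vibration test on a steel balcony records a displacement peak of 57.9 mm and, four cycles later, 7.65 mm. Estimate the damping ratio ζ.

Logarithmic decrement δ = (1/n)·ln(x₀/x_n) = (1/4)·ln(57.9/7.65) = (1/4)·ln(7.569) = 0.5060.
ζ = δ/√(4π² + δ²) = 0.5060/√(39.48 + 0.256) = 0.5060/6.304 = 0.08027.

0.0803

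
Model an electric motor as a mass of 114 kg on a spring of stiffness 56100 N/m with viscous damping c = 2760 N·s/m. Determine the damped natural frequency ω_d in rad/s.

ω_n = √(k/m) = √(56100/114) = 22.18 rad/s.
Critical damping c_c = 2√(k·m) = 2√(56100 × 114) = 5058 N·s/m, so ζ = c/c_c = 2760/5058 = 0.5457.
ω_d = ω_n√(1 − ζ²) = 22.18 × √(1 − 0.298) = 18.59 rad/s.

18.6 rad/s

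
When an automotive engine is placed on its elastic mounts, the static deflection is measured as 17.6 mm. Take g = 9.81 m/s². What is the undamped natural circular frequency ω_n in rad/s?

23.6 rad/s

ω_n = √(g/δ_st) = √(9.81/0.0176) = √557.4 = 23.61 rad/s.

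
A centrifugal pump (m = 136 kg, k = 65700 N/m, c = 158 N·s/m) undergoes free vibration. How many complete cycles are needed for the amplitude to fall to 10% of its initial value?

ζ = c/(2√(km)) = 158/(2√(65700 × 136)) = 158/5978 = 0.02643.
Logarithmic decrement δ = 2πζ/√(1 − ζ²) = 2π × 0.02643/√(1 − 0.000698) = 0.1661.
x_n/x₀ = e^(−nδ) ≤ 0.1; take ln: n ≥ ln(1/0.1)/δ = 2.303/0.1661 = 13.86.
So 14 complete cycles are required.

14 cycles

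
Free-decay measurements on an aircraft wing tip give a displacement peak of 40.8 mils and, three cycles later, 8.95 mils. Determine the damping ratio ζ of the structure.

0.0802

Logarithmic decrement δ = (1/n)·ln(x₀/x_n) = (1/3)·ln(40.8/8.95) = (1/3)·ln(4.559) = 0.5057.
ζ = δ/√(4π² + δ²) = 0.5057/√(39.48 + 0.256) = 0.5057/6.304 = 0.08022.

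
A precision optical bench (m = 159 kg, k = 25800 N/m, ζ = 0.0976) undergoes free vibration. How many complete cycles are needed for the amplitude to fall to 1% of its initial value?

8 cycles

Logarithmic decrement δ = 2πζ/√(1 − ζ²) = 2π × 0.09760/√(1 − 0.00953) = 0.6162.
x_n/x₀ = e^(−nδ) ≤ 0.01; take ln: n ≥ ln(1/0.01)/δ = 4.605/0.6162 = 7.474.
So 8 complete cycles are required.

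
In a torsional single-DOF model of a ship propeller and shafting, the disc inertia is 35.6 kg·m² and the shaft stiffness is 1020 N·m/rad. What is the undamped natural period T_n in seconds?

1.17 s

ω_n = √(k_t/J) = √(1020/35.6) = √28.65 = 5.353 rad/s.
T_n = 2π/ω_n = 6.283/5.353 = 1.174 s.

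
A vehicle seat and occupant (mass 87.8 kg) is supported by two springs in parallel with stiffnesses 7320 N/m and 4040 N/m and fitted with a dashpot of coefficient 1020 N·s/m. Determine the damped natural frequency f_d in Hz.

Parallel springs add: k_eq = 7320 + 4040 = 11360 N/m.
ω_n = √(k_eq/m) = √(11360/87.8) = 11.37 rad/s.
Critical damping c_c = 2√(k_eq·m) = 2√(11360 × 87.8) = 1997 N·s/m, so ζ = c/c_c = 1020/1997 = 0.5107.
ω_d = ω_n√(1 − ζ²) = 11.37 × √(1 − 0.261) = 9.780 rad/s.
f_d = ω_d/(2π) = 1.557 Hz.

1.56 Hz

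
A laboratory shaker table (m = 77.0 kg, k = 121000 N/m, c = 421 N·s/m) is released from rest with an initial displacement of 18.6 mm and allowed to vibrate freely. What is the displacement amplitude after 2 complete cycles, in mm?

ζ = c/(2√(km)) = 421/(2√(121000 × 77.0)) = 421/6105 = 0.06896.
Logarithmic decrement δ = 2πζ/√(1 − ζ²) = 2π × 0.06896/√(1 − 0.00476) = 0.4343.
After n cycles, x_n/x₀ = e^(−nδ), so x_2 = 18.6 × e^(−2 × 0.4343) = 18.6 × 0.4195 = 7.803 mm.

7.80 mm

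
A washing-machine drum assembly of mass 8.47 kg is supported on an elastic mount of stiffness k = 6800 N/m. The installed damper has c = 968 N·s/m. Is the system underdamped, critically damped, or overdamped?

c_c = 2√(k·m) = 480.0 N·s/m; ζ = c/c_c = 968/480.0 = 2.02.
Since ζ > 1 the system is overdamped.

overdamped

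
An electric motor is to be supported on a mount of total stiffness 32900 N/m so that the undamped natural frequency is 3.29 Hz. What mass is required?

77.0 kg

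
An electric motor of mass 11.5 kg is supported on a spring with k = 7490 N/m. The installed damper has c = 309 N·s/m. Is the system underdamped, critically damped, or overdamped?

underdamped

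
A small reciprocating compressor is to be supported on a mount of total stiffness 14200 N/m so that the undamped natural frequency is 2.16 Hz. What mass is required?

77.1 kg

ω_n = 2πf_n = 2π × 2.16 = 13.57 rad/s.
m = k/ω_n² = 14200/13.57² = 14200/184.2 = 77.09 kg.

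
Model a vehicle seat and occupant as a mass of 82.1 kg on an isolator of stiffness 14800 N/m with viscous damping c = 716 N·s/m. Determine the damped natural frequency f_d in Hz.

2.02 Hz

ω_n = √(k/m) = √(14800/82.1) = 13.43 rad/s.
Critical damping c_c = 2√(k·m) = 2√(14800 × 82.1) = 2205 N·s/m, so ζ = c/c_c = 716/2205 = 0.3248.
ω_d = ω_n√(1 − ζ²) = 13.43 × √(1 − 0.105) = 12.70 rad/s.
f_d = ω_d/(2π) = 2.021 Hz.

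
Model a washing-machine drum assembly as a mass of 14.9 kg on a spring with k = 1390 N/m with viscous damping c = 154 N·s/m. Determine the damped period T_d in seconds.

0.770 s

ω_n = √(k/m) = √(1390/14.9) = 9.659 rad/s.
Critical damping c_c = 2√(k·m) = 2√(1390 × 14.9) = 287.8 N·s/m, so ζ = c/c_c = 154/287.8 = 0.5350.
ω_d = ω_n√(1 − ζ²) = 9.659 × √(1 − 0.286) = 8.160 rad/s.
T_d = 2π/ω_d = 0.7700 s.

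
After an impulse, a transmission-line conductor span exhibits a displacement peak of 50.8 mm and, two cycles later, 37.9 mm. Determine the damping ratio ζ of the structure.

0.0233

Logarithmic decrement δ = (1/n)·ln(x₀/x_n) = (1/2)·ln(50.8/37.9) = (1/2)·ln(1.340) = 0.1465.
ζ = δ/√(4π² + δ²) = 0.1465/√(39.48 + 0.0215) = 0.1465/6.285 = 0.02331.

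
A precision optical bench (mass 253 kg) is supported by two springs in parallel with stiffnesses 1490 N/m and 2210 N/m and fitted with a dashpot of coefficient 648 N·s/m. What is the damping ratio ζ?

Parallel springs add: k_eq = 1490 + 2210 = 3700 N/m.
ω_n = √(k_eq/m) = √(3700/253) = 3.824 rad/s.
Critical damping c_c = 2√(k_eq·m) = 2√(3700 × 253) = 1935 N·s/m, so ζ = c/c_c = 648/1935 = 0.3349.

0.335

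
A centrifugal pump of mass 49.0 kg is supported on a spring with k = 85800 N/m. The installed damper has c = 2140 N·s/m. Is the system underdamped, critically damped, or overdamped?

underdamped

c_c = 2√(k·m) = 4101 N·s/m; ζ = c/c_c = 2140/4101 = 0.522.
Since ζ < 1 the system is underdamped.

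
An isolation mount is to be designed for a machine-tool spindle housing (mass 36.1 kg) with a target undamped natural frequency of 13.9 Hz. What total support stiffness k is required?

275000 N/m

ω_n = 2πf_n = 2π × 13.9 = 87.34 rad/s.
k = m·ω_n² = 36.1 × 87.34² = 36.1 × 7628 = 275400 N/m.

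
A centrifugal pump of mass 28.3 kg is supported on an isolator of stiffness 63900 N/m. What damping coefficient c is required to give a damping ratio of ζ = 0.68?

1830 N·s/m

c_c = 2√(k·m) = 2√(63900 × 28.3) = 2690 N·s/m.
c = ζ·c_c = 0.68 × 2690 = 1829 N·s/m.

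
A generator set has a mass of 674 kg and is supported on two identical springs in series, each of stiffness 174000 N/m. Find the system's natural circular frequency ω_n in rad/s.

11.4 rad/s

Series springs: 1/k_eq = 2/174000, so k_eq = 174000/2 = 87000 N/m.
ω_n = √(k_eq/m) = √(87000/674) = √129.1 = 11.36 rad/s.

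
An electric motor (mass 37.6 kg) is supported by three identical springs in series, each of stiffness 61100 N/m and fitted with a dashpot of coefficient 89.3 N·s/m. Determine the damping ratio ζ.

Series springs: 1/k_eq = 3/61100, so k_eq = 61100/3 = 20370 N/m.
ω_n = √(k_eq/m) = √(20370/37.6) = 23.27 rad/s.
Critical damping c_c = 2√(k_eq·m) = 2√(20370 × 37.6) = 1750 N·s/m, so ζ = c/c_c = 89.3/1750 = 0.05102.

0.0510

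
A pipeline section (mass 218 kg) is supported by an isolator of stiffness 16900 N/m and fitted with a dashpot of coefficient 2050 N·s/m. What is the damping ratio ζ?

0.534

ω_n = √(k/m) = √(16900/218) = 8.805 rad/s.
Critical damping c_c = 2√(k·m) = 2√(16900 × 218) = 3839 N·s/m, so ζ = c/c_c = 2050/3839 = 0.5340.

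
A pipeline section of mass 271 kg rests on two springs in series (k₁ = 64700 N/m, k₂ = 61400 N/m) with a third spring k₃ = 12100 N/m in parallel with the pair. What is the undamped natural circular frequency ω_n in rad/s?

12.7 rad/s

Series pair: k_s = k₁k₂/(k₁+k₂) = (64700)(61400)/(64700 + 61400) = 31500 N/m. In parallel with k₃: k_eq = 31500 + 12100 = 43600 N/m.
ω_n = √(k_eq/m) = √(43600/271) = √160.9 = 12.68 rad/s.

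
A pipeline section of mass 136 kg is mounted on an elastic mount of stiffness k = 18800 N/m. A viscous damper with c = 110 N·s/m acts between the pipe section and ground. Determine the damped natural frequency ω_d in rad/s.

ω_n = √(k/m) = √(18800/136) = 11.76 rad/s.
Critical damping c_c = 2√(k·m) = 2√(18800 × 136) = 3198 N·s/m, so ζ = c/c_c = 110/3198 = 0.03440.
ω_d = ω_n√(1 − ζ²) = 11.76 × √(1 − 0.00118) = 11.75 rad/s.

11.8 rad/s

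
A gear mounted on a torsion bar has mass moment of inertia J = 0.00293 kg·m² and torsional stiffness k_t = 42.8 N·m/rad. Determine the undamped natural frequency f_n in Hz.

ω_n = √(k_t/J) = √(42.8/0.00293) = √14610 = 120.9 rad/s.
f_n = ω_n/(2π) = 120.9/6.283 = 19.24 Hz.

19.2 Hz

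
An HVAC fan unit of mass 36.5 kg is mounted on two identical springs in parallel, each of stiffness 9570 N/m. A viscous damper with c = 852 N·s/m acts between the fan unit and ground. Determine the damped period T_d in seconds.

0.319 s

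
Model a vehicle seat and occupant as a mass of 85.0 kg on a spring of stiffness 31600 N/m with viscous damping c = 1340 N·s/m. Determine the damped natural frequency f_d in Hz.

2.80 Hz

ω_n = √(k/m) = √(31600/85.0) = 19.28 rad/s.
Critical damping c_c = 2√(k·m) = 2√(31600 × 85.0) = 3278 N·s/m, so ζ = c/c_c = 1340/3278 = 0.4088.
ω_d = ω_n√(1 − ζ²) = 19.28 × √(1 − 0.167) = 17.60 rad/s.
f_d = ω_d/(2π) = 2.801 Hz.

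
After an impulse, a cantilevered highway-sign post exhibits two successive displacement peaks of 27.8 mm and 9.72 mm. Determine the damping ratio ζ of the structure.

Logarithmic decrement δ = (1/n)·ln(x₀/x_n) = (1/1)·ln(27.8/9.72) = (1/1)·ln(2.860) = 1.051.
ζ = δ/√(4π² + δ²) = 1.051/√(39.48 + 1.10) = 1.051/6.370 = 0.1650.

0.165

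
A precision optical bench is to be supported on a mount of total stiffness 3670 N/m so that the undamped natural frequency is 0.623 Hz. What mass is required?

ω_n = 2πf_n = 2π × 0.623 = 3.914 rad/s.
m = k/ω_n² = 3670/3.914² = 3670/15.32 = 239.5 kg.

240 kg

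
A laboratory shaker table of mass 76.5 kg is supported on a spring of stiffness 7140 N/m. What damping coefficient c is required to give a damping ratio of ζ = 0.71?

1050 N·s/m

c_c = 2√(k·m) = 2√(7140 × 76.5) = 1478 N·s/m.
c = ζ·c_c = 0.71 × 1478 = 1049 N·s/m.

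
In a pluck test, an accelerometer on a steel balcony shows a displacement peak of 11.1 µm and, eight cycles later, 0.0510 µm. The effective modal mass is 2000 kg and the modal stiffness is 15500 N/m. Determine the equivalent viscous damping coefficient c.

Logarithmic decrement δ = (1/n)·ln(x₀/x_n) = (1/8)·ln(11.1/0.0510) = (1/8)·ln(217.6) = 0.6729.
ζ = δ/√(4π² + δ²) = 0.6729/√(39.48 + 0.453) = 0.6729/6.319 = 0.1065.
c = ζ · 2√(km) = 0.1065 × 2√(15500 × 2000) = 0.1065 × 11140 = 1186 N·s/m.

1190 N·s/m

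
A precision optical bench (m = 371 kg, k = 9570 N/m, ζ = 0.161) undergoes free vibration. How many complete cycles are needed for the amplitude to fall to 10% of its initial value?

3 cycles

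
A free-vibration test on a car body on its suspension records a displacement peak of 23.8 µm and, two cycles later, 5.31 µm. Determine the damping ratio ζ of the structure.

Logarithmic decrement δ = (1/n)·ln(x₀/x_n) = (1/2)·ln(23.8/5.31) = (1/2)·ln(4.482) = 0.7500.
ζ = δ/√(4π² + δ²) = 0.7500/√(39.48 + 0.563) = 0.7500/6.328 = 0.1185.

0.119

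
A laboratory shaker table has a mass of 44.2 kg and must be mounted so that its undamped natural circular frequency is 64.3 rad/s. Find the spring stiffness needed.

k = m·ω_n² = 44.2 × 64.30² = 44.2 × 4134 = 182700 N/m.

183000 N/m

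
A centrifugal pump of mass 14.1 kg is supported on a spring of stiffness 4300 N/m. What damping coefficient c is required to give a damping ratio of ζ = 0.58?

286 N·s/m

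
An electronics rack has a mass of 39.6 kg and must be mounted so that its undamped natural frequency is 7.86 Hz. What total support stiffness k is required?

96600 N/m

ω_n = 2πf_n = 2π × 7.86 = 49.39 rad/s.
k = m·ω_n² = 39.6 × 49.39² = 39.6 × 2439 = 96580 N/m.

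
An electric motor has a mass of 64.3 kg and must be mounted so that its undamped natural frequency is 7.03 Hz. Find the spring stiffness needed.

125000 N/m

ω_n = 2πf_n = 2π × 7.03 = 44.17 rad/s.
k = m·ω_n² = 64.3 × 44.17² = 64.3 × 1951 = 125500 N/m.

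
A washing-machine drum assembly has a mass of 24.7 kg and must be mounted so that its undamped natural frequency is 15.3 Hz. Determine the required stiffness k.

228000 N/m

ω_n = 2πf_n = 2π × 15.3 = 96.13 rad/s.
k = m·ω_n² = 24.7 × 96.13² = 24.7 × 9242 = 228300 N/m.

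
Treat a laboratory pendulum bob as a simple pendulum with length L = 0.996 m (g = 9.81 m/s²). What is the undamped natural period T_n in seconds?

For a simple pendulum ω_n = √(g/L) = √(9.81/0.996) = √9.849 = 3.138 rad/s.
T_n = 2π/ω_n = 6.283/3.138 = 2.002 s.

2.00 s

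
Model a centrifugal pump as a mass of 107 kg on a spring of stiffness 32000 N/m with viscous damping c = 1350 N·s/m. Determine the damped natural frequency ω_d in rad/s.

16.1 rad/s

ω_n = √(k/m) = √(32000/107) = 17.29 rad/s.
Critical damping c_c = 2√(k·m) = 2√(32000 × 107) = 3701 N·s/m, so ζ = c/c_c = 1350/3701 = 0.3648.
ω_d = ω_n√(1 − ζ²) = 17.29 × √(1 − 0.133) = 16.10 rad/s.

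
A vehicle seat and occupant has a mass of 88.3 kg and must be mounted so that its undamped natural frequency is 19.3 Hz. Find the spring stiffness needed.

1300000 N/m

ω_n = 2πf_n = 2π × 19.3 = 121.3 rad/s.
k = m·ω_n² = 88.3 × 121.3² = 88.3 × 14710 = 1298000 N/m.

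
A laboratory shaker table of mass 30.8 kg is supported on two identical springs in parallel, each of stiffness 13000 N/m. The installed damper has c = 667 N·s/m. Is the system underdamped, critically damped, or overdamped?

underdamped

Parallel springs add: k_eq = 2 × 13000 = 26000 N/m.
c_c = 2√(k_eq·m) = 1790 N·s/m; ζ = c/c_c = 667/1790 = 0.373.
Since ζ < 1 the system is underdamped.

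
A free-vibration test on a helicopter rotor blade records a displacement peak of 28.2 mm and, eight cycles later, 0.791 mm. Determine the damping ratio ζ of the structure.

Logarithmic decrement δ = (1/n)·ln(x₀/x_n) = (1/8)·ln(28.2/0.791) = (1/8)·ln(35.65) = 0.4467.
ζ = δ/√(4π² + δ²) = 0.4467/√(39.48 + 0.200) = 0.4467/6.299 = 0.07092.

0.0709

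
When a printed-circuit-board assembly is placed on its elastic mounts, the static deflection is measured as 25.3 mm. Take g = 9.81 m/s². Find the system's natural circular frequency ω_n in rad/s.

ω_n = √(g/δ_st) = √(9.81/0.0253) = √387.7 = 19.69 rad/s.

19.7 rad/s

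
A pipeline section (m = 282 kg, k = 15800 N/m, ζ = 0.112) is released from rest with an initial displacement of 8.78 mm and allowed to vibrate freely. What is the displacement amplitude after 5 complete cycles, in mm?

0.255 mm

Logarithmic decrement δ = 2πζ/√(1 − ζ²) = 2π × 0.1120/√(1 − 0.0125) = 0.7082.
After n cycles, x_n/x₀ = e^(−nδ), so x_5 = 8.78 × e^(−5 × 0.7082) = 8.78 × 0.02899 = 0.2545 mm.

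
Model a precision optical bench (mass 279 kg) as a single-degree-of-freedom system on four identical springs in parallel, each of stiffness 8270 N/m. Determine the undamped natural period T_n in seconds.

0.577 s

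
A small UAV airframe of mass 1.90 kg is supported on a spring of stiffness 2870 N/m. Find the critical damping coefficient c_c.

148 N·s/m

c_c = 2√(k·m) = 2√(2870 × 1.90) = 2 × 73.84 = 147.7 N·s/m.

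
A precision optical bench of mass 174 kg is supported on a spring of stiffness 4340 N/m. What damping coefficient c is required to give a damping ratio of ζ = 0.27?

469 N·s/m

c_c = 2√(k·m) = 2√(4340 × 174) = 1738 N·s/m.
c = ζ·c_c = 0.27 × 1738 = 469.3 N·s/m.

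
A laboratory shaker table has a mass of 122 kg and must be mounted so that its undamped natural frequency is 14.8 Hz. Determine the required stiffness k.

ω_n = 2πf_n = 2π × 14.8 = 92.99 rad/s.
k = m·ω_n² = 122 × 92.99² = 122 × 8647 = 1055000 N/m.

1050000 N/m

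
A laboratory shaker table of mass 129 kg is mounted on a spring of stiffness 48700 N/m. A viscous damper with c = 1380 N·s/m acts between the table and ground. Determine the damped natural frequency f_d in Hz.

2.97 Hz

ω_n = √(k/m) = √(48700/129) = 19.43 rad/s.
Critical damping c_c = 2√(k·m) = 2√(48700 × 129) = 5013 N·s/m, so ζ = c/c_c = 1380/5013 = 0.2753.
ω_d = ω_n√(1 − ζ²) = 19.43 × √(1 − 0.0758) = 18.68 rad/s.
f_d = ω_d/(2π) = 2.973 Hz.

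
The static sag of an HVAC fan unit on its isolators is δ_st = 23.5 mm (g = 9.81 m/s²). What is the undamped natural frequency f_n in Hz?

ω_n = √(g/δ_st) = √(9.81/0.0235) = √417.4 = 20.43 rad/s.
f_n = ω_n/(2π) = 20.43/6.283 = 3.252 Hz.

3.25 Hz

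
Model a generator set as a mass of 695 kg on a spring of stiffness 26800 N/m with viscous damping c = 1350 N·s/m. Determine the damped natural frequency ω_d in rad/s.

6.13 rad/s

ω_n = √(k/m) = √(26800/695) = 6.210 rad/s.
Critical damping c_c = 2√(k·m) = 2√(26800 × 695) = 8632 N·s/m, so ζ = c/c_c = 1350/8632 = 0.1564.
ω_d = ω_n√(1 − ζ²) = 6.210 × √(1 − 0.0245) = 6.133 rad/s.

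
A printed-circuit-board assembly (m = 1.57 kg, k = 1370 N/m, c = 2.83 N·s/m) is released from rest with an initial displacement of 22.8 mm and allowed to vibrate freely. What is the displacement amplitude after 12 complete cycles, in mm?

2.28 mm

ζ = c/(2√(km)) = 2.83/(2√(1370 × 1.57)) = 2.83/92.76 = 0.03051.
Logarithmic decrement δ = 2πζ/√(1 − ζ²) = 2π × 0.03051/√(1 − 0.000931) = 0.1918.
After n cycles, x_n/x₀ = e^(−nδ), so x_12 = 22.8 × e^(−12 × 0.1918) = 22.8 × 0.1001 = 2.282 mm.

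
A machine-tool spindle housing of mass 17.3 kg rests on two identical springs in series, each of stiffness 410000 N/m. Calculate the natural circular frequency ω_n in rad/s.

109 rad/s

Series springs: 1/k_eq = 2/410000, so k_eq = 410000/2 = 205000 N/m.
ω_n = √(k_eq/m) = √(205000/17.3) = √11850 = 108.9 rad/s.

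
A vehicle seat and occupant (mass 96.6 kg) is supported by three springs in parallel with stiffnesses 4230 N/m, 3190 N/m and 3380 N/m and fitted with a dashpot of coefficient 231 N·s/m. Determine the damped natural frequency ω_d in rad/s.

10.5 rad/s

Parallel springs add: k_eq = 4230 + 3190 + 3380 = 10800 N/m.
ω_n = √(k_eq/m) = √(10800/96.6) = 10.57 rad/s.
Critical damping c_c = 2√(k_eq·m) = 2√(10800 × 96.6) = 2043 N·s/m, so ζ = c/c_c = 231/2043 = 0.1131.
ω_d = ω_n√(1 − ζ²) = 10.57 × √(1 − 0.0128) = 10.51 rad/s.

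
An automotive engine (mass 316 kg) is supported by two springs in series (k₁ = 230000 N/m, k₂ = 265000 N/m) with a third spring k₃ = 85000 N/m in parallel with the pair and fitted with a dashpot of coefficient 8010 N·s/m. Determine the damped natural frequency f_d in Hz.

Series pair: k_s = k₁k₂/(k₁+k₂) = (230000)(265000)/(230000 + 265000) = 123100 N/m. In parallel with k₃: k_eq = 123100 + 85000 = 208100 N/m.
ω_n = √(k_eq/m) = √(208100/316) = 25.66 rad/s.
Critical damping c_c = 2√(k_eq·m) = 2√(208100 × 316) = 16220 N·s/m, so ζ = c/c_c = 8010/16220 = 0.4938.
ω_d = ω_n√(1 − ζ²) = 25.66 × √(1 − 0.244) = 22.32 rad/s.
f_d = ω_d/(2π) = 3.552 Hz.

3.55 Hz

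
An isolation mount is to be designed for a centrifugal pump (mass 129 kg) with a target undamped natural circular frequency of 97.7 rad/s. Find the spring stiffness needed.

k = m·ω_n² = 129 × 97.70² = 129 × 9545 = 1231000 N/m.

1230000 N/m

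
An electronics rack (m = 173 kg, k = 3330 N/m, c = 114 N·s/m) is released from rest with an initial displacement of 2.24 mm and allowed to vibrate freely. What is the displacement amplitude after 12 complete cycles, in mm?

ζ = c/(2√(km)) = 114/(2√(3330 × 173)) = 114/1518 = 0.07510.
Logarithmic decrement δ = 2πζ/√(1 − ζ²) = 2π × 0.07510/√(1 − 0.00564) = 0.4732.
After n cycles, x_n/x₀ = e^(−nδ), so x_12 = 2.24 × e^(−12 × 0.4732) = 2.24 × 0.003419 = 0.007659 mm.

0.00766 mm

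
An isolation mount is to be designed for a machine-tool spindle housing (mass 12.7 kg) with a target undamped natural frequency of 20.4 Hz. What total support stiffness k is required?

209000 N/m

ω_n = 2πf_n = 2π × 20.4 = 128.2 rad/s.
k = m·ω_n² = 12.7 × 128.2² = 12.7 × 16430 = 208700 N/m.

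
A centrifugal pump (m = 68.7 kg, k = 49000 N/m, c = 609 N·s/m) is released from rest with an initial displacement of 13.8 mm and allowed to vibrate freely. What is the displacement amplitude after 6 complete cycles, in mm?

0.0242 mm

ζ = c/(2√(km)) = 609/(2√(49000 × 68.7)) = 609/3669 = 0.1660.
Logarithmic decrement δ = 2πζ/√(1 − ζ²) = 2π × 0.1660/√(1 − 0.0275) = 1.057.
After n cycles, x_n/x₀ = e^(−nδ), so x_6 = 13.8 × e^(−6 × 1.057) = 13.8 × 0.001756 = 0.02423 mm.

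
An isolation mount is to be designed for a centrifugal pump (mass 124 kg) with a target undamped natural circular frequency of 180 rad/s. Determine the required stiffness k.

k = m·ω_n² = 124 × 180.0² = 124 × 32400 = 4018000 N/m.

4020000 N/m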